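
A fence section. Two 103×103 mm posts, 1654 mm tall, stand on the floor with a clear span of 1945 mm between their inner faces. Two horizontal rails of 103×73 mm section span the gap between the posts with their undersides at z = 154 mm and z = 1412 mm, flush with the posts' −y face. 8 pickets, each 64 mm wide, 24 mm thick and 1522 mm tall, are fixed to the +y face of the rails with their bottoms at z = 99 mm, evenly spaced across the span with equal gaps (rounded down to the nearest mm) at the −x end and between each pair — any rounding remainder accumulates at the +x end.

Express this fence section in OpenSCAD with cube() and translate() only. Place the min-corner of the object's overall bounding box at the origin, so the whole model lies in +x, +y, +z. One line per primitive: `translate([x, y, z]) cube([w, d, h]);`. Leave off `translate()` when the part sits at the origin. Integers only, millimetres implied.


cube([103, 103, 1654]);
translate([2048, 0, 0]) cube([103, 103, 1654]);
translate([103, 0, 154]) cube([1945, 103, 73]);
translate([103, 0, 1412]) cube([1945, 103, 73]);
translate([262, 103, 99]) cube([64, 24, 1522]);
translate([485, 103, 99]) cube([64, 24, 1522]);
translate([708, 103, 99]) cube([64, 24, 1522]);
translate([931, 103, 99]) cube([64, 24, 1522]);
translate([1154, 103, 99]) cube([64, 24, 1522]);
translate([1377, 103, 99]) cube([64, 24, 1522]);
translate([1600, 103, 99]) cube([64, 24, 1522]);
translate([1823, 103, 99]) cube([64, 24, 1522]);


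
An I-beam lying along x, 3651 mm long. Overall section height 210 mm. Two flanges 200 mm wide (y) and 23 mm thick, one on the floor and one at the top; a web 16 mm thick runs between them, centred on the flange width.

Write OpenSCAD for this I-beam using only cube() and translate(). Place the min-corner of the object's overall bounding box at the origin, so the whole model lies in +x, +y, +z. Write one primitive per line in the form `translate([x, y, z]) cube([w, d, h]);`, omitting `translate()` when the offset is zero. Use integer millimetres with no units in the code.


cube([3651, 200, 23]);
translate([0, 92, 23]) cube([3651, 16, 164]);
translate([0, 0, 187]) cube([3651, 200, 23]);


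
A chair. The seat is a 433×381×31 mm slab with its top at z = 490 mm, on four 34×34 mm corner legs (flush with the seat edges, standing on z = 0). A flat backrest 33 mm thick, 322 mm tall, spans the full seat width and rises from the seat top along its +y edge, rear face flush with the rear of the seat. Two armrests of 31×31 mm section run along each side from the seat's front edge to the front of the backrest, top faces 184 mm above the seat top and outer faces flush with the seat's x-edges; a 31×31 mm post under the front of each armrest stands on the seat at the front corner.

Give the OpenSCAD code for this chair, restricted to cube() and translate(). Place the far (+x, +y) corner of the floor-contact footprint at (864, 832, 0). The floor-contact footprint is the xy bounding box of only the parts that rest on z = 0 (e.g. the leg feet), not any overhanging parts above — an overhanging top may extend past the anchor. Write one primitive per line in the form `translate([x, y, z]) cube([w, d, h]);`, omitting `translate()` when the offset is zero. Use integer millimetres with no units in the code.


// leg_h = 490 - 31 = 459
// arm post h = 184 - 31 = 153
translate([431, 451, 459]) cube([433, 381, 31]);
translate([431, 451, 0]) cube([34, 34, 459]);
translate([830, 451, 0]) cube([34, 34, 459]);
translate([431, 798, 0]) cube([34, 34, 459]);
translate([830, 798, 0]) cube([34, 34, 459]);
translate([431, 799, 490]) cube([433, 33, 322]);
translate([431, 451, 643]) cube([31, 348, 31]);
translate([833, 451, 643]) cube([31, 348, 31]);
translate([431, 451, 490]) cube([31, 31, 153]);
translate([833, 451, 490]) cube([31, 31, 153]);


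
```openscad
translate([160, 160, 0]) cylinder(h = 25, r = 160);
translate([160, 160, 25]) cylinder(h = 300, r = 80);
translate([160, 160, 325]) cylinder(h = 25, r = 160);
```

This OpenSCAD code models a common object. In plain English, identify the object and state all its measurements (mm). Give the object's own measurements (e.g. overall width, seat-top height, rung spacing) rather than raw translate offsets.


A spool: two coaxial disc flanges of radius 160 mm and thickness 25 mm, joined by a core cylinder of radius 80 mm and height 300 mm. The lower flange rests on z = 0 and the three cylinders share a vertical axis.


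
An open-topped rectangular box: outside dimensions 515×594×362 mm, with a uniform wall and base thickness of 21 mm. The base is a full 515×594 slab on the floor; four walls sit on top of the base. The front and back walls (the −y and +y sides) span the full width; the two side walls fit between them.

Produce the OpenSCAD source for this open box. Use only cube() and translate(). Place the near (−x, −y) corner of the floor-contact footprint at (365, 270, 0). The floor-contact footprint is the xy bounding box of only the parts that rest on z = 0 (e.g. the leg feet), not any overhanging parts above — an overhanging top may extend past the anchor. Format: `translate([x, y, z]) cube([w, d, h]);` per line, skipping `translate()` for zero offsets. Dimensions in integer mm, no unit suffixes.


translate([365, 270, 0]) cube([515, 594, 21]);
translate([365, 270, 21]) cube([515, 21, 341]);
translate([365, 843, 21]) cube([515, 21, 341]);
translate([365, 291, 21]) cube([21, 552, 341]);
translate([859, 291, 21]) cube([21, 552, 341]);


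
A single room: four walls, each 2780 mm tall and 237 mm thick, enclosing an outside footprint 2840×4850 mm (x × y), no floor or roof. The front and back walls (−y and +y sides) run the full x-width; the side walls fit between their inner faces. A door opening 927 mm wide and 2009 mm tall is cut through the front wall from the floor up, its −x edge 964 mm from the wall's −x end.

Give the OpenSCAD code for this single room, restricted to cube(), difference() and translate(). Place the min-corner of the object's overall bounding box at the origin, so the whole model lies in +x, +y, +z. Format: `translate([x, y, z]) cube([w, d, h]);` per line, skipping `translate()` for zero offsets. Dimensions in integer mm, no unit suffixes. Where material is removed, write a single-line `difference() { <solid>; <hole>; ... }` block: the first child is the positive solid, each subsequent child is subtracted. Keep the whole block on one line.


difference() { cube([2840, 237, 2780]); translate([964, 0, 0]) cube([927, 237, 2009]); }
translate([0, 4613, 0]) cube([2840, 237, 2780]);
translate([0, 237, 0]) cube([237, 4376, 2780]);
translate([2603, 237, 0]) cube([237, 4376, 2780]);


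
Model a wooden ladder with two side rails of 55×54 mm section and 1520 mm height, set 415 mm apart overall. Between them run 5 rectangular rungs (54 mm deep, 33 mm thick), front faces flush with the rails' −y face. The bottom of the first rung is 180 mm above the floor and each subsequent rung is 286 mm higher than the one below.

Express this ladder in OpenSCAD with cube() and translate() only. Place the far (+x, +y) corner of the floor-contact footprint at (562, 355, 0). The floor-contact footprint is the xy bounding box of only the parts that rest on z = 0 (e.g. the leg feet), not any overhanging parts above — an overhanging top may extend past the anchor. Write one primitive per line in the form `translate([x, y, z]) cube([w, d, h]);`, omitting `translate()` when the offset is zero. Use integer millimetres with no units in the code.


translate([147, 301, 0]) cube([55, 54, 1520]);
translate([507, 301, 0]) cube([55, 54, 1520]);
translate([202, 301, 180]) cube([305, 54, 33]);
translate([202, 301, 466]) cube([305, 54, 33]);
translate([202, 301, 752]) cube([305, 54, 33]);
translate([202, 301, 1038]) cube([305, 54, 33]);
translate([202, 301, 1324]) cube([305, 54, 33]);


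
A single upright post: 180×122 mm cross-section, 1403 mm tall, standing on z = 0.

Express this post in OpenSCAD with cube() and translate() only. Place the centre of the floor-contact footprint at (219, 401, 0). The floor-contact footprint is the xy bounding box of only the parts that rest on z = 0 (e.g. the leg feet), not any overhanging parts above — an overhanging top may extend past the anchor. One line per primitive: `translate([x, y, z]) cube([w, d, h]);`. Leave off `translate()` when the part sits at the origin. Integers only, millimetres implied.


translate([129, 340, 0]) cube([180, 122, 1403]);


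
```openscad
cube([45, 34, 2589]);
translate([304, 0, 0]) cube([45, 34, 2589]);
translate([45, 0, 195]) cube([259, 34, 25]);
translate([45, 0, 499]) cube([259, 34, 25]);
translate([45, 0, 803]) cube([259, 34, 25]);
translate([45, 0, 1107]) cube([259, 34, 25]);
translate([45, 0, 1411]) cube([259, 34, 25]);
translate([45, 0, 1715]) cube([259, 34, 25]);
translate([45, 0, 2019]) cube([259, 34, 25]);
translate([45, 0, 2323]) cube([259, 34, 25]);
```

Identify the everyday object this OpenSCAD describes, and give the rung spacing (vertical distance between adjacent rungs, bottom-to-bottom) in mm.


A ladder. The rung spacing is 304 mm.

Two tall 45×34 posts with 8 short bars between them — a ladder. Adjacent rungs sit at z = 195 and z = 499, so the spacing is 499 − 195 = 304 mm.


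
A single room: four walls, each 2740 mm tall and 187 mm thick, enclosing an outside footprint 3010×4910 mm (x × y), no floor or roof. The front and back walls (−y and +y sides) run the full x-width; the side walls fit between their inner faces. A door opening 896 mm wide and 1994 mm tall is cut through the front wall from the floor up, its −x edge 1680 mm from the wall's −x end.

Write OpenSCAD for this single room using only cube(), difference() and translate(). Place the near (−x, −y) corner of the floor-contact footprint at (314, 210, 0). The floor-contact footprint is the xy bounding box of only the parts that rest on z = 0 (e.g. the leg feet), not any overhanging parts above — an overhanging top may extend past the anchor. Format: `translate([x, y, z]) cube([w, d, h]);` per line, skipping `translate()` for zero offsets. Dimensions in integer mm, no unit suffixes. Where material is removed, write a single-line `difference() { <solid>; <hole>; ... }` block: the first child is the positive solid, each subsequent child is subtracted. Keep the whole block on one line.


difference() { translate([314, 210, 0]) cube([3010, 187, 2740]); translate([1994, 210, 0]) cube([896, 187, 1994]); }
translate([314, 4933, 0]) cube([3010, 187, 2740]);
translate([314, 397, 0]) cube([187, 4536, 2740]);
translate([3137, 397, 0]) cube([187, 4536, 2740]);


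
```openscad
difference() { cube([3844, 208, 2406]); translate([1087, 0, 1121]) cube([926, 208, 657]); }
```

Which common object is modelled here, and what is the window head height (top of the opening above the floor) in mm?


A wall with a window opening. The window head height is 1778 mm.

A wall with a rectangular opening subtracted — a window. Sill at z = 1121, opening 657 mm tall, so the head is at 1121 + 657 = 1778 mm.


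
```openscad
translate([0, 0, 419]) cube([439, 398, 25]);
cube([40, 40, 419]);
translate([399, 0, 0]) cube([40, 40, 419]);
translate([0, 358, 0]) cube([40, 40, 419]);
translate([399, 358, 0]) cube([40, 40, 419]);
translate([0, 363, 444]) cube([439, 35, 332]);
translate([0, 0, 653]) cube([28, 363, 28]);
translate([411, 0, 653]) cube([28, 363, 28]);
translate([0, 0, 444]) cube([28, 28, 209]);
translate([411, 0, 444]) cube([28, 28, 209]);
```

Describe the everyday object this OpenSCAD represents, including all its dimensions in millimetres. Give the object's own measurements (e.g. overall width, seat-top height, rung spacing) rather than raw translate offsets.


A chair. The seat is a 439×398×25 mm slab with its top at z = 444 mm, on four 40×40 mm corner legs (flush with the seat edges, standing on z = 0). A flat backrest 35 mm thick, 332 mm tall, spans the full seat width and rises from the seat top along its +y edge, rear face flush with the rear of the seat. Two armrests of 28×28 mm section run along each side from the seat's front edge to the front of the backrest, top faces 237 mm above the seat top and outer faces flush with the seat's x-edges; a 28×28 mm post under the front of each armrest stands on the seat at the front corner.


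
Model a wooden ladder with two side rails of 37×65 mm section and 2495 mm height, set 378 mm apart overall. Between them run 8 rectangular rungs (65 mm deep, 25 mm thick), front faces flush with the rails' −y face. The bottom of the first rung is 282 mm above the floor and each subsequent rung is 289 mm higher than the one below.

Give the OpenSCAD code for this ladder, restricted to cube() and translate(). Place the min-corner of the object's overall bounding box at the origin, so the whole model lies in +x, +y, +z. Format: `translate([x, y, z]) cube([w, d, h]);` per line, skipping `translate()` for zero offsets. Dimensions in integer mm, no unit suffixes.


cube([37, 65, 2495]);
translate([341, 0, 0]) cube([37, 65, 2495]);
translate([37, 0, 282]) cube([304, 65, 25]);
translate([37, 0, 571]) cube([304, 65, 25]);
translate([37, 0, 860]) cube([304, 65, 25]);
translate([37, 0, 1149]) cube([304, 65, 25]);
translate([37, 0, 1438]) cube([304, 65, 25]);
translate([37, 0, 1727]) cube([304, 65, 25]);
translate([37, 0, 2016]) cube([304, 65, 25]);
translate([37, 0, 2305]) cube([304, 65, 25]);


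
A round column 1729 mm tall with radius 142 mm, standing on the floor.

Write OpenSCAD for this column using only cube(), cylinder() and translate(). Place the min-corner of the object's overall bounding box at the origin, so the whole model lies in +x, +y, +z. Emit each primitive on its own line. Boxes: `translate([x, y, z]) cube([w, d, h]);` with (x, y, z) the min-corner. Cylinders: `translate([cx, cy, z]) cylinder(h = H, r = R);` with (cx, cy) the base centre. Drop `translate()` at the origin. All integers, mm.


translate([142, 142, 0]) cylinder(h = 1729, r = 142);


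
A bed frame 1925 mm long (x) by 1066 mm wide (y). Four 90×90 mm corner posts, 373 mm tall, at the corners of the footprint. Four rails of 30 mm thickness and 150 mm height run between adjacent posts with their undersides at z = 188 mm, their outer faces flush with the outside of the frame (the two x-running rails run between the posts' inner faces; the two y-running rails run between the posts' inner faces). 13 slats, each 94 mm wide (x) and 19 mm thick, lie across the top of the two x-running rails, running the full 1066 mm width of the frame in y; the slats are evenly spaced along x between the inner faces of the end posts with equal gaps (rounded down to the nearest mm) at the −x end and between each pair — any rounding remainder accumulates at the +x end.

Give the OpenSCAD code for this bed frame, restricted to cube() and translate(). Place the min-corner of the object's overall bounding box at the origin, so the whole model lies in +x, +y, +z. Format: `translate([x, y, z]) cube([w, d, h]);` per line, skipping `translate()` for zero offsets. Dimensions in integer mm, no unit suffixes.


cube([90, 90, 373]);
translate([0, 976, 0]) cube([90, 90, 373]);
translate([1835, 0, 0]) cube([90, 90, 373]);
translate([1835, 976, 0]) cube([90, 90, 373]);
translate([90, 0, 188]) cube([1745, 30, 150]);
translate([90, 1036, 188]) cube([1745, 30, 150]);
translate([0, 90, 188]) cube([30, 886, 150]);
translate([1895, 90, 188]) cube([30, 886, 150]);
translate([127, 0, 338]) cube([94, 1066, 19]);
translate([258, 0, 338]) cube([94, 1066, 19]);
translate([389, 0, 338]) cube([94, 1066, 19]);
translate([520, 0, 338]) cube([94, 1066, 19]);
translate([651, 0, 338]) cube([94, 1066, 19]);
translate([782, 0, 338]) cube([94, 1066, 19]);
translate([913, 0, 338]) cube([94, 1066, 19]);
translate([1044, 0, 338]) cube([94, 1066, 19]);
translate([1175, 0, 338]) cube([94, 1066, 19]);
translate([1306, 0, 338]) cube([94, 1066, 19]);
translate([1437, 0, 338]) cube([94, 1066, 19]);
translate([1568, 0, 338]) cube([94, 1066, 19]);
translate([1699, 0, 338]) cube([94, 1066, 19]);


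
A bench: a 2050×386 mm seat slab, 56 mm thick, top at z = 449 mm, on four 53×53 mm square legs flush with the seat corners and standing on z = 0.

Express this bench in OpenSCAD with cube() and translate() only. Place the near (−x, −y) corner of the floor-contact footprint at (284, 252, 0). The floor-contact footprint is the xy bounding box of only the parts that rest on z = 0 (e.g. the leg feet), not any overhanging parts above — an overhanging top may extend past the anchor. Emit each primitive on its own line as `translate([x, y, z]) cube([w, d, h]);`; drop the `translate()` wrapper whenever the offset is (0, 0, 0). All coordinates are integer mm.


translate([284, 252, 393]) cube([2050, 386, 56]);
translate([284, 252, 0]) cube([53, 53, 393]);
translate([284, 585, 0]) cube([53, 53, 393]);
translate([2281, 252, 0]) cube([53, 53, 393]);
translate([2281, 585, 0]) cube([53, 53, 393]);


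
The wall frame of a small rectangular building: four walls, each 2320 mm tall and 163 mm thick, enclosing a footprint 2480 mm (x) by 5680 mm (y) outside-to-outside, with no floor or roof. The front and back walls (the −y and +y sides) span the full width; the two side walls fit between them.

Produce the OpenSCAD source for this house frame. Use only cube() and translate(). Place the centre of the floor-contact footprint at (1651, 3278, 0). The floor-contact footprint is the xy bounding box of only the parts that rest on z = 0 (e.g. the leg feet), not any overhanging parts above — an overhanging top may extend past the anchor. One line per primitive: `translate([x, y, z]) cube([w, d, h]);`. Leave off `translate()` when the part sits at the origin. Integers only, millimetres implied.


translate([411, 438, 0]) cube([2480, 163, 2320]);
translate([411, 5955, 0]) cube([2480, 163, 2320]);
translate([411, 601, 0]) cube([163, 5354, 2320]);
translate([2728, 601, 0]) cube([163, 5354, 2320]);


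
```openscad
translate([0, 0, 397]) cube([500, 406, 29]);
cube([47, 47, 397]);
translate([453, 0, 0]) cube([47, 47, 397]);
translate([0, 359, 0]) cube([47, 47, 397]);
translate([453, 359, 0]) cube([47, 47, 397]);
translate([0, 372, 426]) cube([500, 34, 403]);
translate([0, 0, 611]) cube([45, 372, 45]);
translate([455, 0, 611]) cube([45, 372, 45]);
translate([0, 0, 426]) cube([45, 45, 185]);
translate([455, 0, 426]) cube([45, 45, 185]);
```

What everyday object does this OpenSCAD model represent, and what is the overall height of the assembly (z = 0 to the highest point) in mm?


A chair. The overall height is 829 mm.

A slab on four corner posts with a tall panel at the back — a chair. The seat slab sits at z = 397 with thickness 29, and the 403 mm backrest starts at the seat top, so the overall height is 397 + 29 + 403 = 829 mm.


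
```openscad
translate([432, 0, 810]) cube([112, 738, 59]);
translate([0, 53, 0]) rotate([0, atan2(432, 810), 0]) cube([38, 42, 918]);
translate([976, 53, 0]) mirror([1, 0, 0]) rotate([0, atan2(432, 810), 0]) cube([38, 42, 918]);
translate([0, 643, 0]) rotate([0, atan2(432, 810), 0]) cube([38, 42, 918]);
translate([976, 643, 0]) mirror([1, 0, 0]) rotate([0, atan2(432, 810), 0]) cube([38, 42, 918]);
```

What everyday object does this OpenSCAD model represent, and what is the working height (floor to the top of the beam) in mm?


A sawhorse. The overall height is 869 mm.

A beam across two mirrored pairs of raked legs — a sawhorse. The beam's underside is at z = 810 (matching the legs' vertical rise in atan2(432, 810)) and the beam is 59 mm tall, so its top is at 810 + 59 = 869 mm. The raked legs top out at the beam's underside, so that is the highest point.


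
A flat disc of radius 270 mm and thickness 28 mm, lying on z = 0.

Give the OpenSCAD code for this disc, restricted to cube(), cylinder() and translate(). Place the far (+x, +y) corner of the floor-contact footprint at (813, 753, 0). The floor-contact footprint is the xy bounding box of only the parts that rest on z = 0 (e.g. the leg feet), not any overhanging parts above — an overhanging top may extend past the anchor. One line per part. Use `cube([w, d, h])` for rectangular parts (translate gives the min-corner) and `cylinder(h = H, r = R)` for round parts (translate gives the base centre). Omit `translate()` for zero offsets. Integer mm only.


translate([543, 483, 0]) cylinder(h = 28, r = 270);


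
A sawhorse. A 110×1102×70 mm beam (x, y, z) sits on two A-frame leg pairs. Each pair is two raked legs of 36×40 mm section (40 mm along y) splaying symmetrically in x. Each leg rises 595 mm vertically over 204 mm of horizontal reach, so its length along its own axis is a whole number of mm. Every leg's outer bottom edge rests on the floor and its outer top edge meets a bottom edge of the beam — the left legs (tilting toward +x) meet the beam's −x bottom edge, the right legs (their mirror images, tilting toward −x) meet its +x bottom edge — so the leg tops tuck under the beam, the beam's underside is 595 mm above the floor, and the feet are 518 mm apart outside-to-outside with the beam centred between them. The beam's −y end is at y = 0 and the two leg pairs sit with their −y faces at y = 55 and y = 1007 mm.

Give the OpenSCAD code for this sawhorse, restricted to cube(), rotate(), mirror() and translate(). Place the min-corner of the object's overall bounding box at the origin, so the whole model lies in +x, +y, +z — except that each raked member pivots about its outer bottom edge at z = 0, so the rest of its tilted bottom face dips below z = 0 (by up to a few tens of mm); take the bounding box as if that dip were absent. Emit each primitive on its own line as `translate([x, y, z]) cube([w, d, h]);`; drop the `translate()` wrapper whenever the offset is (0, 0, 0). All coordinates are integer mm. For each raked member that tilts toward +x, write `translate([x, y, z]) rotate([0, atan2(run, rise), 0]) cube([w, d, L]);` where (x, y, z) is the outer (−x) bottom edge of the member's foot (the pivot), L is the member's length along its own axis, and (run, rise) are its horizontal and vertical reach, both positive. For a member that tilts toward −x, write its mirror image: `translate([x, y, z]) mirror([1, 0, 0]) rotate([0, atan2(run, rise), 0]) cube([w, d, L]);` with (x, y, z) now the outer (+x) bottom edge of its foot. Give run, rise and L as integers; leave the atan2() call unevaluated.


translate([204, 0, 595]) cube([110, 1102, 70]);
translate([0, 55, 0]) rotate([0, atan2(204, 595), 0]) cube([36, 40, 629]);
translate([518, 55, 0]) mirror([1, 0, 0]) rotate([0, atan2(204, 595), 0]) cube([36, 40, 629]);
translate([0, 1007, 0]) rotate([0, atan2(204, 595), 0]) cube([36, 40, 629]);
translate([518, 1007, 0]) mirror([1, 0, 0]) rotate([0, atan2(204, 595), 0]) cube([36, 40, 629]);


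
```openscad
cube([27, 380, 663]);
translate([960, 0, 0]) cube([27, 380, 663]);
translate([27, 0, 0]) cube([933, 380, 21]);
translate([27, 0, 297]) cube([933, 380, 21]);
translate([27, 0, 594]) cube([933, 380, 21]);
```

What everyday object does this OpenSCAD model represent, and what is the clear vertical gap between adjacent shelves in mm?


A bookshelf. The clear shelf gap is 276 mm.

Two tall side panels with 3 horizontal boards between them — a bookshelf. The first two shelf undersides are at z = 0 and z = 297; with shelf thickness 21, the clear gap is 297 − 0 − 21 = 276 mm.


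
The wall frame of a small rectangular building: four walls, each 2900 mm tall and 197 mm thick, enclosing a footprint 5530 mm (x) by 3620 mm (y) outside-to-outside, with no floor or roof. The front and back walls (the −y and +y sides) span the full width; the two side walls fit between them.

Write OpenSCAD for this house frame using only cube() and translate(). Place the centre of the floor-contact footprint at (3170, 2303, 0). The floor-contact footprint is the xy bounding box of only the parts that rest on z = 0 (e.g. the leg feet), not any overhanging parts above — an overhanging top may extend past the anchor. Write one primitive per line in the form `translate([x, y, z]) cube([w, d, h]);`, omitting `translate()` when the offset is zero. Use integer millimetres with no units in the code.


translate([405, 493, 0]) cube([5530, 197, 2900]);
translate([405, 3916, 0]) cube([5530, 197, 2900]);
translate([405, 690, 0]) cube([197, 3226, 2900]);
translate([5738, 690, 0]) cube([197, 3226, 2900]);


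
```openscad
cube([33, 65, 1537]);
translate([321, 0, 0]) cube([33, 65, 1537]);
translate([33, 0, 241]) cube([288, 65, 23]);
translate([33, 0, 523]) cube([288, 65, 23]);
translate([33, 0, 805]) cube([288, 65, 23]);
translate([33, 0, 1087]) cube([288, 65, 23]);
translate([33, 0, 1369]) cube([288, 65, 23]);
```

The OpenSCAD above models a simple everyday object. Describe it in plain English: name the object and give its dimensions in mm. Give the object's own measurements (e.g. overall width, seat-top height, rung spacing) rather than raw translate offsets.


A straight ladder. Two 33×65 mm vertical rails, 1537 mm tall, stand 354 mm apart (outside-to-outside) with their front faces coplanar on the −y side. 5 rungs, each 65 mm deep and 23 mm tall, span between the inner faces of the rails, front faces flush with the rails. The lowest rung's underside is at z = 241 mm and rungs are spaced 282 mm apart (underside to underside).


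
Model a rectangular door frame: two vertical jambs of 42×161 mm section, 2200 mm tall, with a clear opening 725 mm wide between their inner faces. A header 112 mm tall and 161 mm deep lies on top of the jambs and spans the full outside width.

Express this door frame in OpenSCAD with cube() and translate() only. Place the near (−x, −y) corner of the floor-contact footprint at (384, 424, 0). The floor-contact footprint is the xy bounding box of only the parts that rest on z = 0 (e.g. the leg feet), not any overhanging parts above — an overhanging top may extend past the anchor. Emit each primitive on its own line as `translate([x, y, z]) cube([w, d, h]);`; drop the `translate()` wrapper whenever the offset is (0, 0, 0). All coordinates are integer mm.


translate([384, 424, 0]) cube([42, 161, 2200]);
translate([1151, 424, 0]) cube([42, 161, 2200]);
translate([384, 424, 2200]) cube([809, 161, 112]);


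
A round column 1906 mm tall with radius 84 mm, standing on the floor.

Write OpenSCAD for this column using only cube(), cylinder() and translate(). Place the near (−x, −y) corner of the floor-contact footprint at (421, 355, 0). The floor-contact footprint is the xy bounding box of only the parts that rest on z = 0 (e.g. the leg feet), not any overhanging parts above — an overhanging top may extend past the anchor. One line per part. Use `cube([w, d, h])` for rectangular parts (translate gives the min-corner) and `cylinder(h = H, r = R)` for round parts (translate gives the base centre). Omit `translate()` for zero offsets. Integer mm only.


translate([505, 439, 0]) cylinder(h = 1906, r = 84);


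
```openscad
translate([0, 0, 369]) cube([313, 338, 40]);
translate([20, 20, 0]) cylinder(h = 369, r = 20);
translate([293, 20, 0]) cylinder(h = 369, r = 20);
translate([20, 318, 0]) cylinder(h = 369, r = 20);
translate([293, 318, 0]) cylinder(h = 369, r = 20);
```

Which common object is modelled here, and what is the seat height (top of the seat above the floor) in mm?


A stool. The seat height is 409 mm.

A 313×338×40 slab at z = 369 on four corner cylinders — a stool. The seat top is 369 + 40 = 409 mm.


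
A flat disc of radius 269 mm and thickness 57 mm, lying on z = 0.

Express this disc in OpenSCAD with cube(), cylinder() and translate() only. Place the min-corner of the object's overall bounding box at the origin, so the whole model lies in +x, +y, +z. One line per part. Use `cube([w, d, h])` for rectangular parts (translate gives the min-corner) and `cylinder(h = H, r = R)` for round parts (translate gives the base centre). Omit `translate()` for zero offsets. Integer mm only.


translate([269, 269, 0]) cylinder(h = 57, r = 269);


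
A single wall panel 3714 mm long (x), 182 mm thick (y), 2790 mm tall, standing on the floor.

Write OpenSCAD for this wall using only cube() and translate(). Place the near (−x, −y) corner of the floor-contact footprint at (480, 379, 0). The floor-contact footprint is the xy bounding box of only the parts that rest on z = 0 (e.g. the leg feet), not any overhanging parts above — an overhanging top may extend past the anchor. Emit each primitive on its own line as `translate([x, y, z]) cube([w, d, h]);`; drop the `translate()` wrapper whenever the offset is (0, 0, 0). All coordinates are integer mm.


translate([480, 379, 0]) cube([3714, 182, 2790]);


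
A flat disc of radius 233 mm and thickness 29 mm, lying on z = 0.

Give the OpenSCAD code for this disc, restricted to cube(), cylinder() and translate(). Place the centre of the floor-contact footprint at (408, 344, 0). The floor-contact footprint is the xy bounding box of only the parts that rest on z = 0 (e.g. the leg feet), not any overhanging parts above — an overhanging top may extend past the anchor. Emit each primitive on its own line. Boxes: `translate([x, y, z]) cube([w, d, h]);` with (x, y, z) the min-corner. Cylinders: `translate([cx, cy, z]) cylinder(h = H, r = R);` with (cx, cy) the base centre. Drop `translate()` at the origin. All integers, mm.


translate([408, 344, 0]) cylinder(h = 29, r = 233);


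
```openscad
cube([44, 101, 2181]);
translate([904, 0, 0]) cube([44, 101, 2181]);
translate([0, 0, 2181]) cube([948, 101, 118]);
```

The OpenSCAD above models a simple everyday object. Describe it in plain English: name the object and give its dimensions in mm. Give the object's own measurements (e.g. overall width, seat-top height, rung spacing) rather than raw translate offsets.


A door frame. The clear opening is 860 mm wide and 2181 mm high. Two 44 mm wide jambs, 101 mm deep, stand either side of the opening from the floor to the top of the opening. A 118 mm thick head sits across the top of both jambs, spanning the full outside width of the frame.


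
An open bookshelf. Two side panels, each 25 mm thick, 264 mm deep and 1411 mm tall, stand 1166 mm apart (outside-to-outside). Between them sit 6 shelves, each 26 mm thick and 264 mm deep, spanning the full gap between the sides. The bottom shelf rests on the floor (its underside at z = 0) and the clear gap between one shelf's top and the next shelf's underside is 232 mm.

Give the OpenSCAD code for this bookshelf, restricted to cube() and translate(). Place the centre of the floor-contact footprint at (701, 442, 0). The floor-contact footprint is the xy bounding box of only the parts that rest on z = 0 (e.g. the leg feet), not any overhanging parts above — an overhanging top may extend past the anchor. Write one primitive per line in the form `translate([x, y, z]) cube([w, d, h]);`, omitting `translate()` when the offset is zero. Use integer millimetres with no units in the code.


translate([118, 310, 0]) cube([25, 264, 1411]);
translate([1259, 310, 0]) cube([25, 264, 1411]);
translate([143, 310, 0]) cube([1116, 264, 26]);
translate([143, 310, 258]) cube([1116, 264, 26]);
translate([143, 310, 516]) cube([1116, 264, 26]);
translate([143, 310, 774]) cube([1116, 264, 26]);
translate([143, 310, 1032]) cube([1116, 264, 26]);
translate([143, 310, 1290]) cube([1116, 264, 26]);


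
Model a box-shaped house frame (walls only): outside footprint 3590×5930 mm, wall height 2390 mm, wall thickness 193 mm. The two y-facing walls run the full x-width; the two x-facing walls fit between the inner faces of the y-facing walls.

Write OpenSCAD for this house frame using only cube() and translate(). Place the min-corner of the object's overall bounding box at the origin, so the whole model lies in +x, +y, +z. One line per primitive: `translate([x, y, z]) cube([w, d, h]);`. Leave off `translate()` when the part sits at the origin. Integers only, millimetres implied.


cube([3590, 193, 2390]);
translate([0, 5737, 0]) cube([3590, 193, 2390]);
translate([0, 193, 0]) cube([193, 5544, 2390]);
translate([3397, 193, 0]) cube([193, 5544, 2390]);


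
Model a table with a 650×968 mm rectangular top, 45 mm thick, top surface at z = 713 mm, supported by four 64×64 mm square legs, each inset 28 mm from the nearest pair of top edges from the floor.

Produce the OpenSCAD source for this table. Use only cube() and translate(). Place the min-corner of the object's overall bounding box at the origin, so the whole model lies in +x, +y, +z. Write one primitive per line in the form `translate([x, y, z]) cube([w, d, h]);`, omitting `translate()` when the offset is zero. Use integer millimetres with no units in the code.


translate([0, 0, 668]) cube([650, 968, 45]);
translate([28, 28, 0]) cube([64, 64, 668]);
translate([558, 28, 0]) cube([64, 64, 668]);
translate([28, 876, 0]) cube([64, 64, 668]);
translate([558, 876, 0]) cube([64, 64, 668]);


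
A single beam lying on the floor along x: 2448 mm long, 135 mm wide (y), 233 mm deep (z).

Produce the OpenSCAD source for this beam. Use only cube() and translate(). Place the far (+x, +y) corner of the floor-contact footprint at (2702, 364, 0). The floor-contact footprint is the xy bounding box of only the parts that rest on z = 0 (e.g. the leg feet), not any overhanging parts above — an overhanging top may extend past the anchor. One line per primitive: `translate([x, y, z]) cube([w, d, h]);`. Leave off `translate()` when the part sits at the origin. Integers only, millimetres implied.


translate([254, 229, 0]) cube([2448, 135, 233]);


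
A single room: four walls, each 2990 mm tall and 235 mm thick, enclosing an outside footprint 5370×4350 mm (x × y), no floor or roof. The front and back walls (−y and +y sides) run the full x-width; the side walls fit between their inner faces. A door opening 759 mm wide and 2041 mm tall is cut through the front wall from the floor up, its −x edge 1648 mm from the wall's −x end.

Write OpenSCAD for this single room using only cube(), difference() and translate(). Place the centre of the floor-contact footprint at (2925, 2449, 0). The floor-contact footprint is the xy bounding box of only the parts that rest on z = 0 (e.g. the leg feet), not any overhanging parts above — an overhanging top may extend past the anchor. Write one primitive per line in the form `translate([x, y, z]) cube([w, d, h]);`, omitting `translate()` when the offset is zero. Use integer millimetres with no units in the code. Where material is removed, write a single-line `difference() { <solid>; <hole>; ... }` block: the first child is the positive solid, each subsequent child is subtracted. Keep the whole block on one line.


difference() { translate([240, 274, 0]) cube([5370, 235, 2990]); translate([1888, 274, 0]) cube([759, 235, 2041]); }
translate([240, 4389, 0]) cube([5370, 235, 2990]);
translate([240, 509, 0]) cube([235, 3880, 2990]);
translate([5375, 509, 0]) cube([235, 3880, 2990]);


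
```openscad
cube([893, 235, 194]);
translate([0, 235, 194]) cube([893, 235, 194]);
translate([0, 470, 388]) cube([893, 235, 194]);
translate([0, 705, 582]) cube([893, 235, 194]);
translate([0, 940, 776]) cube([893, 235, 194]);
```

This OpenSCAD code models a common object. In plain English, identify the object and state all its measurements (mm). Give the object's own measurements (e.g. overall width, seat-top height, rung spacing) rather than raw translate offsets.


A straight staircase of 5 solid steps. Each step is 893 mm wide (x), 235 mm deep (y, the going) and 194 mm tall (the rise). The first step rests on the floor; each subsequent step sits one going further in +y and one rise higher in +z, directly behind and above the previous step with no overlap.


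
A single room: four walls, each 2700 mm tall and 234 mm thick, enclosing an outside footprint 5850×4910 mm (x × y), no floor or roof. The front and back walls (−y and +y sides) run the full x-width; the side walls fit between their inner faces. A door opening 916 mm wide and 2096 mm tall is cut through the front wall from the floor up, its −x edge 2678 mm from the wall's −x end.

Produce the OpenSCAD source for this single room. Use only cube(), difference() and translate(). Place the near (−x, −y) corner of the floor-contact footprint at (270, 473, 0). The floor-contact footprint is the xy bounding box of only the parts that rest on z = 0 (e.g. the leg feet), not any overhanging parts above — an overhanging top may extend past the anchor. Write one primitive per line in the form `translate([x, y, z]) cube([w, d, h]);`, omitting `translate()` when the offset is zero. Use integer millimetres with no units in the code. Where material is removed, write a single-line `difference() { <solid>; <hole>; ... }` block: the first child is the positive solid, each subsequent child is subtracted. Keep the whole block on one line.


difference() { translate([270, 473, 0]) cube([5850, 234, 2700]); translate([2948, 473, 0]) cube([916, 234, 2096]); }
translate([270, 5149, 0]) cube([5850, 234, 2700]);
translate([270, 707, 0]) cube([234, 4442, 2700]);
translate([5886, 707, 0]) cube([234, 4442, 2700]);


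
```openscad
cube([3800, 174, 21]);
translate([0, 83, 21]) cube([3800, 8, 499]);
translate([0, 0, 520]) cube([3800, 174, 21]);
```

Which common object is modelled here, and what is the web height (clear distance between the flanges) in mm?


An I-beam. The web height is 499 mm.

Two wide flanges with a thin centred web — an I-beam. Overall 541 mm minus two 21 mm flanges gives a web of 541 − 2·21 = 499 mm.


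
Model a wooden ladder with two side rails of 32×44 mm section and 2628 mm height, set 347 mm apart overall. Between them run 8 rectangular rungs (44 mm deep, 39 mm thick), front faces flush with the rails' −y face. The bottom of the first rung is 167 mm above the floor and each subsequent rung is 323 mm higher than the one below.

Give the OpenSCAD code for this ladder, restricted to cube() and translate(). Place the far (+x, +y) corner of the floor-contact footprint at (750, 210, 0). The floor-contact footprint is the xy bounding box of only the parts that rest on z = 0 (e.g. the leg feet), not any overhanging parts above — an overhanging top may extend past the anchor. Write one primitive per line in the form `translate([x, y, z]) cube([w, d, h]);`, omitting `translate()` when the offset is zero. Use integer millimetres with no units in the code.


translate([403, 166, 0]) cube([32, 44, 2628]);
translate([718, 166, 0]) cube([32, 44, 2628]);
translate([435, 166, 167]) cube([283, 44, 39]);
translate([435, 166, 490]) cube([283, 44, 39]);
translate([435, 166, 813]) cube([283, 44, 39]);
translate([435, 166, 1136]) cube([283, 44, 39]);
translate([435, 166, 1459]) cube([283, 44, 39]);
translate([435, 166, 1782]) cube([283, 44, 39]);
translate([435, 166, 2105]) cube([283, 44, 39]);
translate([435, 166, 2428]) cube([283, 44, 39]);


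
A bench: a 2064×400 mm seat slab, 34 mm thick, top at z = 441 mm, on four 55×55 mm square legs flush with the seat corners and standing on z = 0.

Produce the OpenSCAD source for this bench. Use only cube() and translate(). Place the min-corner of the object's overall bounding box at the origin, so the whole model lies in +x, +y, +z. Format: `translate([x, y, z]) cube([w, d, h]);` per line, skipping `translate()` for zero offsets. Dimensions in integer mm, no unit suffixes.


// leg_h = 441 − 34 = 407
translate([0, 0, 407]) cube([2064, 400, 34]);
cube([55, 55, 407]);
translate([0, 345, 0]) cube([55, 55, 407]);
translate([2009, 0, 0]) cube([55, 55, 407]);
translate([2009, 345, 0]) cube([55, 55, 407]);


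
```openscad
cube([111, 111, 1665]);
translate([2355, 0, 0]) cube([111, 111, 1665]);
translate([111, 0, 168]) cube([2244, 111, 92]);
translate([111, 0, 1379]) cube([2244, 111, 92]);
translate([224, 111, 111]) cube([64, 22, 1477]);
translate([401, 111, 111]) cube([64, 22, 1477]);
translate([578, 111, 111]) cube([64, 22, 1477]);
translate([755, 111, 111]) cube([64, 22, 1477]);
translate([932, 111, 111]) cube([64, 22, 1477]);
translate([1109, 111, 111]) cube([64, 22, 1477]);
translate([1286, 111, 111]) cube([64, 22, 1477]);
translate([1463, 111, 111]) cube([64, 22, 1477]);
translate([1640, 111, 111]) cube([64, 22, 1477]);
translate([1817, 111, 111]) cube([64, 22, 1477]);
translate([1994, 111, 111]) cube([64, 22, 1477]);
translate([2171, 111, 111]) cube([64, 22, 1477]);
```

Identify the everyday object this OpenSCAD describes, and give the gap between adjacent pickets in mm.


A fence section. The picket gap is 113 mm.

Two posts, two rails, 12 pickets — a fence section. Span 2244 mm holds 12 pickets of 64 mm with 13 equal gaps: ⌊(2244 − 12·64) / 13⌋ = 113 mm.
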